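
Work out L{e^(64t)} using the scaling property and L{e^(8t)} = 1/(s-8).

Using L{f(at)} = (1/a)F(s/a) with a=8 and f(t) = e^(8t): L{e^(64t)} = (1/8) · 1/((s/8)-8) = (1/8) · 8/(s-64) = 1/(s-64)

Final answer: 1/(s-64)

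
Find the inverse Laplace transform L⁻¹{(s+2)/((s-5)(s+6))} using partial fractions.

Using partial fractions, f(t) = (7e^(5t) + 4e^(-6t))/11

Final answer: (7e^(5t) + 4e^(-6t))/11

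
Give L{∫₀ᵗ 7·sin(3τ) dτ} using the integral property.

L{∫₀ᵗ f(τ)dτ} = F(s)/s with F(s) = 21/(s² + 9), so the result is (21/(s² + 9))/s = 21/(s(s² + 9))

Final answer: 21/(s(s² + 9))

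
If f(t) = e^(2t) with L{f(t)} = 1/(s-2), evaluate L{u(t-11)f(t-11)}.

Time shift theorem: L{u(t-a)f(t-a)} = e^(-as)F(s). Here a=11, F(s) = 1/(s-2), so L{u(t-11)f(t-11)} = e^(-11s)·1/(s-2)

Final answer: e^(-11s)·1/(s-2)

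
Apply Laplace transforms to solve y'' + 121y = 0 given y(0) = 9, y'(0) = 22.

L{y''} + 121L{y} = 0. s²Y - 9s - 22 + 121Y = 0. Y(s² + 121) = 9s + 22. Y = (9s + 22)/(s² + 121). Inverting: y(t) = 9cos(11t) + 2sin(11t)

Final answer: y(t) = 9cos(11t) + 2sin(11t)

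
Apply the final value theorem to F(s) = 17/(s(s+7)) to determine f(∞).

f(∞) = lim_{s→0} s·17/(s(s+7)) = lim_{s→0} 17/(s+7) = 17/7 = 17/7

Final answer: 17/7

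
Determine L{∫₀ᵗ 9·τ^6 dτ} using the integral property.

L{∫₀ᵗ f(τ)dτ} = F(s)/s with f(t) = 9t^6. F(s) = 6480/s^7, so L{∫₀ᵗ 9·τ^6 dτ} = (6480/s^7)/s = 6480/s^8. (Check: ∫₀ᵗ 9·τ^6 dτ = 9t^7/7.)

Final answer: 6480/s^8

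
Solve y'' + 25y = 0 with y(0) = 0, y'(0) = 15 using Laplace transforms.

L{y''} + 25L{y} = 0. s²Y - 0 - 15 + 25Y = 0. Y(s² + 25) = 15. Y = (15)/(s² + 25). Inverting: y(t) = 3sin(5t)

Final answer: y(t) = 3sin(5t)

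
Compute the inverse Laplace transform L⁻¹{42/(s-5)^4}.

L⁻¹{n!/(s-a)^(n+1)} = t^n·e^(at) with n=3, a=5. So L⁻¹{6/(s-5)^4} = t^3·e^(5t), and L⁻¹{42/(s-5)^4} = (42/6)·t^3·e^(5t) = 7·t^3·e^(5t)

Final answer: 7·t^3·e^(5t)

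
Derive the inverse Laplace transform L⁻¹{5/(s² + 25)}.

L⁻¹{5/(s² + 25)} = sin(5t)

Final answer: sin(5t)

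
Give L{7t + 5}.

L{7t + 5} = 7·L{t} + 5·L{1} = 7/s² + 5/s

Final answer: 7/s² + 5/s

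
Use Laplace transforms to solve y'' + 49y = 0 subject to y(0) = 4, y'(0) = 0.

L{y''} + 49L{y} = 0. s²Y - 4s - 0 + 49Y = 0. Y(s² + 49) = 4s. Y = (4s)/(s² + 49). Inverting: y(t) = 4cos(7t)

Final answer: y(t) = 4cos(7t)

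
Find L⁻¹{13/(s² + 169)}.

This is the form c·a/(s² + a²) with a = 13. L⁻¹ = sin(13t)

Final answer: sin(13t)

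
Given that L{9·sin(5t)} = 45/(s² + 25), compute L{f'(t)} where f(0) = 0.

L{f'(t)} = s·F(s) - f(0) = s·45/(s² + 25) - 0 = 45s/(s² + 25)

Final answer: 45s/(s² + 25)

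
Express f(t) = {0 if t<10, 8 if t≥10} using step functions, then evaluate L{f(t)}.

f(t) = 8·u(t-10). L{u(t-10)} = e^(-10s)/s, so L{f(t)} = 8·e^(-10s)/s

Final answer: 8·e^(-10s)/s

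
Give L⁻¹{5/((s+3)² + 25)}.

Form: b/((s-a)² + b²) → e^(at)sin(bt). With a=-3, b=5

Final answer: e^(-3t)·sin(5t)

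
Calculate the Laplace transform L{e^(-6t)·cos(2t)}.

L{e^(at)·cos(ωt)} = (s-a)/((s-a)² + ω²), so L{e^(-6t)·cos(2t)} = (s+6)/((s+6)² + 4)

Final answer: (s+6)/((s+6)² + 4)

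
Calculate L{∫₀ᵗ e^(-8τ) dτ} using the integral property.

L{∫₀ᵗ f(τ)dτ} = F(s)/s with F(s) = 1/(s+8), so L{∫₀ᵗ e^(-8τ) dτ} = 1/(s(s+8))

Final answer: 1/(s(s+8))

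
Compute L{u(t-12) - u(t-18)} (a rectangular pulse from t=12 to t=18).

L{u(t-a)} = e^(-as)/s. L{u(t-12) - u(t-18)} = (e^(-12s) - e^(-18s))/s

Final answer: (e^(-12s) - e^(-18s))/s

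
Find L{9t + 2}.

L{9t + 2} = 9·L{t} + 2·L{1} = 9/s² + 2/s

Final answer: 9/s² + 2/s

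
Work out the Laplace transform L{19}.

L{19} = 19 · L{1} = 19/s

Final answer: 19/s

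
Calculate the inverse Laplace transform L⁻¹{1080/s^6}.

L⁻¹{n!/s^(n+1)} = t^n with n=5. So L⁻¹{120/s^6} = t^5, and L⁻¹{1080/s^6} = (1080/120)·t^5 = 9·t^5

Final answer: 9·t^5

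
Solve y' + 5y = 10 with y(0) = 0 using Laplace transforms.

sY + 5Y = 10/s. Y = 10/(s(s+5)). Partial fractions: Y = 2/s - 2/(s+5)

Final answer: y(t) = 2(1 - e^(-5t))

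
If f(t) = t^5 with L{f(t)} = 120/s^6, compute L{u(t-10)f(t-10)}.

Time shift theorem: L{u(t-a)f(t-a)} = e^(-as)F(s). Here a=10, F(s) = 120/s^6, so L{u(t-10)f(t-10)} = e^(-10s)·120/s^6

Final answer: e^(-10s)·120/s^6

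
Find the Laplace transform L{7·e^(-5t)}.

L{e^(at)} = 1/(s-a), so L{e^(-5t)} = 1/(s+5). Then L{7·e^(-5t)} = 7/(s+5)

Final answer: 7/(s+5)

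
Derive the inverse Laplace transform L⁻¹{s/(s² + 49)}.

L⁻¹{s/(s² + 49)} = cos(7t)

Final answer: cos(7t)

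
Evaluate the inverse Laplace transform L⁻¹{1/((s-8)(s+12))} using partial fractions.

Decompose: A/(s-8) + B/(s+12). A = 1/20, B = -1/20. f(t) = (e^(8t) - e^(-12t))/20

Final answer: (e^(8t) - e^(-12t))/20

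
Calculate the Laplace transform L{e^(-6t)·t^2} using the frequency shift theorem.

L{e^(at)·t^n} = n!/(s-a)^(n+1), so L{e^(-6t)·t^2} = 2/(s+6)^3

Final answer: 2/(s+6)^3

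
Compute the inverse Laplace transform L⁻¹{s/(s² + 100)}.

L⁻¹{s/(s² + 100)} = cos(10t)

Final answer: cos(10t)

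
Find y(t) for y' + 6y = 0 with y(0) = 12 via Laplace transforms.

L{y'} + 6L{y} = 0. sY - 12 + 6Y = 0. Y(s+6) = 12. Y = 12/(s+6)

Final answer: y(t) = 12e^(-6t)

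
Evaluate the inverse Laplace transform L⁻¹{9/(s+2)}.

L⁻¹{1/(s-a)} = e^(at), so L⁻¹{1/(s+2)} = e^(-2t), and L⁻¹{9/(s+2)} = 9·e^(-2t)

Final answer: 9·e^(-2t)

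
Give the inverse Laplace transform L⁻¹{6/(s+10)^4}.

L⁻¹{n!/(s-a)^(n+1)} = t^n·e^(at), so L⁻¹{6/(s+10)^4} = t^3·e^(-10t)

Final answer: t^3·e^(-10t)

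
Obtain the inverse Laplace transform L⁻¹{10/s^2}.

L⁻¹{n!/s^(n+1)} = t^n with n=1. So L⁻¹{1/s^2} = t, and L⁻¹{10/s^2} = (10/1)·t = 10·t

Final answer: 10·t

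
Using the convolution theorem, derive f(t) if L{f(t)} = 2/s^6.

2/s^6 = (2/s)·(1/s^5) = L{2}·L{t^4/24}. By convolution, f(t) = 2*t^4/24 = ∫₀ᵗ 2·τ^4/24 dτ = 2·t^5/120

Final answer: 2·t^5/120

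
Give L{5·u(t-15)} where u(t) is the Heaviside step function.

L{u(t-a)} = e^(-as)/s. Here a=15, so L{u(t-15)} = e^(-15s)/s, and L{5·u(t-15)} = 5·e^(-15s)/s

Final answer: 5·e^(-15s)/s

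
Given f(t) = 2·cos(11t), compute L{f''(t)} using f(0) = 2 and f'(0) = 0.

F(s) = 2s/(s² + 121). L{f''(t)} = s²F(s) - sf(0) - f'(0) = 2s³/(s² + 121) - 2s = (2s³ - 2s(s² + 121))/(s² + 121) = -242s/(s² + 121)

Final answer: -242s/(s² + 121)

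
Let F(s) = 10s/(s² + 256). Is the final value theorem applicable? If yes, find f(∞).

The final value theorem requires all poles of sF(s) in the left half-plane. sF(s) = 10s²/(s² + 256) has poles at s = ±16i (imaginary axis). Theorem does NOT apply (oscillatory system).

Final answer: Not applicable (oscillatory)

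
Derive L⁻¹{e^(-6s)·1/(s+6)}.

L⁻¹{1/(s+6)} = e^(-6t). By the time shift theorem, L⁻¹{e^(-as)F(s)} = u(t-a)f(t-a) with a=6, so L⁻¹{e^(-6s)·1/(s+6)} = u(t-6)·e^(-6(t-6))

Final answer: u(t-6)·e^(-6(t-6))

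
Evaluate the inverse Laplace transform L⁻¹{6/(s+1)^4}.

L⁻¹{n!/(s-a)^(n+1)} = t^n·e^(at), so L⁻¹{6/(s+1)^4} = t^3·e^(-t)

Final answer: t^3·e^(-t)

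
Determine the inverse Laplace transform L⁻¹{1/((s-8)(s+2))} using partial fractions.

Decompose: A/(s-8) + B/(s+2). A = 1/10, B = -1/10. f(t) = (e^(8t) - e^(-2t))/10

Final answer: (e^(8t) - e^(-2t))/10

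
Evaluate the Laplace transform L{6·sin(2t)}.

L{sin(ωt)} = ω/(s² + ω²), so L{sin(2t)} = 2/(s² + 4). Then L{6·sin(2t)} = 6·2/(s² + 4) = 12/(s² + 4)

Final answer: 12/(s² + 4)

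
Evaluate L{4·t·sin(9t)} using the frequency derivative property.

L{sin(9t)} = 9/(s² + 81). By L{t·f(t)} = -F'(s): -d/ds[9/(s² + 81)] = -(9)·(-2s)/(s² + 81)² = 18s/(s² + 81)². Then L{4·t·sin(9t)} = 4·18s/(s² + 81)² = 72s/(s² + 81)²

Final answer: 72s/(s² + 81)²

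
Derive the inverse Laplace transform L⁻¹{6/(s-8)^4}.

L⁻¹{n!/(s-a)^(n+1)} = t^n·e^(at), so L⁻¹{6/(s-8)^4} = t^3·e^(8t)

Final answer: t^3·e^(8t)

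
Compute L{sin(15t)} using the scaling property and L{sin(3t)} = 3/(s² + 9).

Using L{f(at)} = (1/a)F(s/a) with a=5: L{sin(15t)} = (1/5) · 3/((s/5)² + 9) = (1/5) · 3·25/(s² + 225) = 15/(s² + 225)

Final answer: 15/(s² + 225)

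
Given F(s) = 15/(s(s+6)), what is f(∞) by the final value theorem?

f(∞) = lim_{s→0} s·15/(s(s+6)) = lim_{s→0} 15/(s+6) = 15/6 = 5/2

Final answer: 5/2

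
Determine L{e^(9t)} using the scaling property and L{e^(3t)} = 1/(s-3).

Using L{f(at)} = (1/a)F(s/a) with a=3 and f(t) = e^(3t): L{e^(9t)} = (1/3) · 1/((s/3)-3) = (1/3) · 3/(s-9) = 1/(s-9)

Final answer: 1/(s-9)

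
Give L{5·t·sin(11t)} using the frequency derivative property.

L{sin(11t)} = 11/(s² + 121). By L{t·f(t)} = -F'(s): -d/ds[11/(s² + 121)] = -(11)·(-2s)/(s² + 121)² = 22s/(s² + 121)². Then L{5·t·sin(11t)} = 5·22s/(s² + 121)² = 110s/(s² + 121)²

Final answer: 110s/(s² + 121)²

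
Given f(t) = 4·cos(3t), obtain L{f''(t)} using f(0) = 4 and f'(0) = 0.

F(s) = 4s/(s² + 9). L{f''(t)} = s²F(s) - sf(0) - f'(0) = 4s³/(s² + 9) - 4s = (4s³ - 4s(s² + 9))/(s² + 9) = -36s/(s² + 9)

Final answer: -36s/(s² + 9)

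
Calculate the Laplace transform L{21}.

L{21} = 21 · L{1} = 21/s

Final answer: 21/s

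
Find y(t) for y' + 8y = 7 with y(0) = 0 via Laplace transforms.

sY + 8Y = 7/s. Y = 7/(s(s+8)). Partial fractions: Y = 7/8/s - 7/8/(s+8)

Final answer: y(t) = 7/8(1 - e^(-8t))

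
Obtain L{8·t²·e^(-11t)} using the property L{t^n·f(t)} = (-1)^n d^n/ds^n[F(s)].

L{e^(-11t)} = 1/(s+11). d/ds[1/(s+11)] = -1/(s+11)². d²/ds²[1/(s+11)] = 2/(s+11)³. So L{t²·e^(-11t)} = (-1)² · 2/(s+11)³ = 2/(s+11)³. Then L{8·t²·e^(-11t)} = 8·2/(s+11)³ = 16/(s+11)³

Final answer: 16/(s+11)³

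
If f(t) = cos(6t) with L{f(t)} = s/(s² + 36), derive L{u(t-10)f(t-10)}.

Time shift theorem: L{u(t-a)f(t-a)} = e^(-as)F(s). Here a=10, F(s) = s/(s² + 36), so L{u(t-10)f(t-10)} = e^(-10s)·s/(s² + 36)

Final answer: e^(-10s)·s/(s² + 36)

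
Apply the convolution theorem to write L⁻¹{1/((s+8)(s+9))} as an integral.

1/((s+8)(s+9)) = (1/(s+8))·(1/(s+9)) = L{e^(-8t)}·L{e^(-9t)}. So f(t) = e^(-8t)*e^(-9t) = ∫₀ᵗ e^(-8τ)·e^(-9(t-τ)) dτ

Final answer: ∫₀ᵗ e^(-8τ)·e^(-9(t-τ)) dτ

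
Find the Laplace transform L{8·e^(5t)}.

L{e^(at)} = 1/(s-a), so L{e^(5t)} = 1/(s-5). Then L{8·e^(5t)} = 8/(s-5)

Final answer: 8/(s-5)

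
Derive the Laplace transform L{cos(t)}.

L{cos(ωt)} = s/(s² + ω²), so L{cos(t)} = s/(s² + 1)

Final answer: s/(s² + 1)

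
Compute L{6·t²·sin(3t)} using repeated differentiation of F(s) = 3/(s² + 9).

F(s) = 3/(s² + 9). F'(s) = -6s/(s² + 9)². F''(s) = -6(9 - 3s²)/(s² + 9)³ = (18s² - 54)/(s² + 9)³. So L{t²·sin(3t)} = (-1)² F''(s) = (18s² - 54)/(s² + 9)³. Then L{6·t²·sin(3t)} = 6·(18s² - 54)/(s² + 9)³ = (108s² - 324)/(s² + 9)³

Final answer: (108s² - 324)/(s² + 9)³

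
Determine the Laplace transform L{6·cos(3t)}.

L{cos(ωt)} = s/(s² + ω²), so L{cos(3t)} = s/(s² + 9). Then L{6·cos(3t)} = 6·s/(s² + 9) = 6s/(s² + 9)

Final answer: 6s/(s² + 9)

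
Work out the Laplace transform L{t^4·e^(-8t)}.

L{t^n·e^(at)} = n!/(s-a)^(n+1), so L{t^4·e^(-8t)} = 24/(s+8)^5

Final answer: 24/(s+8)^5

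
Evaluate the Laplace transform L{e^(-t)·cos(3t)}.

L{e^(at)·cos(ωt)} = (s-a)/((s-a)² + ω²), so L{e^(-t)·cos(3t)} = (s+1)/((s+1)² + 9)

Final answer: (s+1)/((s+1)² + 9)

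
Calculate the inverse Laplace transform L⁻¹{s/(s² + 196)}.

L⁻¹{s/(s² + 196)} = cos(14t)

Final answer: cos(14t)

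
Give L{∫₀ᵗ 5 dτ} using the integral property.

L{∫₀ᵗ f(τ)dτ} = F(s)/s with f(t) = 5. F(s) = 5/s, so L{∫₀ᵗ 5 dτ} = (5/s)/s = 5/s². (Check: ∫₀ᵗ 5 dτ = 5t.)

Final answer: 5/s²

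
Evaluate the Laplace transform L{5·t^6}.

L{t^n} = n!/s^(n+1), so L{t^6} = 720/s^7. Then L{5·t^6} = 5·720/s^7 = 3600/s^7

Final answer: 3600/s^7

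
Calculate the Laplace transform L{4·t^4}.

L{t^n} = n!/s^(n+1), so L{t^4} = 24/s^5. Then L{4·t^4} = 4·24/s^5 = 96/s^5

Final answer: 96/s^5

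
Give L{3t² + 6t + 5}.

L{3t² + 6t + 5} = 3·2/s³ + 6/s² + 5/s = 6/s³ + 6/s² + 5/s

Final answer: 6/s³ + 6/s² + 5/s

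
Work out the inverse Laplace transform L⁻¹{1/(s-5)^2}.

L⁻¹{n!/(s-a)^(n+1)} = t^n·e^(at), so L⁻¹{1/(s-5)^2} = t·e^(5t)

Final answer: t·e^(5t)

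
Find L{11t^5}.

L{t^n} = n!/s^(n+1). So L{11t^5} = 11·5!/s^6 = 1320/s^6

Final answer: 1320/s^6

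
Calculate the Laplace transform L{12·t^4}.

L{t^n} = n!/s^(n+1), so L{t^4} = 24/s^5. Then L{12·t^4} = 12·24/s^5 = 288/s^5

Final answer: 288/s^5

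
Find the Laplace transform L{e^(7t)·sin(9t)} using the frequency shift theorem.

Frequency shift: L{e^(at)f(t)} = F(s-a). L{e^(7t)·sin(9t)} = 9/((s-7)² + 81)

Final answer: 9/((s-7)² + 81)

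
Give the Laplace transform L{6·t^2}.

L{t^n} = n!/s^(n+1), so L{t^2} = 2/s^3. Then L{6·t^2} = 6·2/s^3 = 12/s^3

Final answer: 12/s^3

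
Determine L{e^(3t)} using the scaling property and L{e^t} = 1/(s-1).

Using L{f(at)} = (1/a)F(s/a) with a=3 and f(t) = e^t: L{e^(3t)} = (1/3) · 1/((s/3)-1) = (1/3) · 3/(s-3) = 1/(s-3)

Final answer: 1/(s-3)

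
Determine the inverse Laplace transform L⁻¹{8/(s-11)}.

L⁻¹{1/(s-a)} = e^(at), so L⁻¹{1/(s-11)} = e^(11t), and L⁻¹{8/(s-11)} = 8·e^(11t)

Final answer: 8·e^(11t)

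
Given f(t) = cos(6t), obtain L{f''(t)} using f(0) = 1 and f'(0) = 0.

F(s) = s/(s² + 36). L{f''(t)} = s²F(s) - sf(0) - f'(0) = s³/(s² + 36) - s = (s³ - s(s² + 36))/(s² + 36) = -36s/(s² + 36)

Final answer: -36s/(s² + 36)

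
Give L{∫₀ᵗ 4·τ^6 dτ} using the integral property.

L{∫₀ᵗ f(τ)dτ} = F(s)/s with f(t) = 4t^6. F(s) = 2880/s^7, so L{∫₀ᵗ 4·τ^6 dτ} = (2880/s^7)/s = 2880/s^8. (Check: ∫₀ᵗ 4·τ^6 dτ = 4t^7/7.)

Final answer: 2880/s^8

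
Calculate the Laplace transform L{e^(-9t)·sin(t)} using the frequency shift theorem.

Frequency shift: L{e^(at)f(t)} = F(s-a). L{e^(-9t)·sin(t)} = 1/((s+9)² + 1)

Final answer: 1/((s+9)² + 1)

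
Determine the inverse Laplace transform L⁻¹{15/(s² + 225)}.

L⁻¹{15/(s² + 225)} = sin(15t)

Final answer: sin(15t)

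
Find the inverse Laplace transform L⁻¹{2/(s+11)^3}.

L⁻¹{n!/(s-a)^(n+1)} = t^n·e^(at), so L⁻¹{2/(s+11)^3} = t^2·e^(-11t)

Final answer: t^2·e^(-11t)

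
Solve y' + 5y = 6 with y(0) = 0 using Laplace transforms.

sY + 5Y = 6/s. Y = 6/(s(s+5)). Partial fractions: Y = 6/5/s - 6/5/(s+5)

Final answer: y(t) = 6/5(1 - e^(-5t))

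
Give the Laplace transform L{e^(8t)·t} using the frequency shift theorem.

L{e^(at)·t^n} = n!/(s-a)^(n+1), so L{e^(8t)·t} = 1/(s-8)^2

Final answer: 1/(s-8)^2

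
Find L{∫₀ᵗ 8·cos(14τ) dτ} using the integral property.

L{∫₀ᵗ f(τ)dτ} = F(s)/s with F(s) = 8s/(s² + 196), so the result is (8s/(s² + 196))/s = 8/(s² + 196)

Final answer: 8/(s² + 196)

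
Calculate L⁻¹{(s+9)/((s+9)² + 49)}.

Using frequency shift: L⁻¹{(s-a)/((s-a)² + b²)} = e^(at)cos(bt). Here a=-9, b=7

Final answer: e^(-9t)·cos(7t)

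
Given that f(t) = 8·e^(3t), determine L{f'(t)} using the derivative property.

f(0) = 8, F(s) = 8/(s-3). L{f'(t)} = s·F(s) - f(0) = 8s/(s-3) - 8 = (8s - 8(s-3))/(s-3) = 24/(s-3)

Final answer: 24/(s-3)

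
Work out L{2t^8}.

L{t^n} = n!/s^(n+1). So L{2t^8} = 2·8!/s^9 = 80640/s^9

Final answer: 80640/s^9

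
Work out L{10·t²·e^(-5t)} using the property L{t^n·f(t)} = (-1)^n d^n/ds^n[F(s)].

L{e^(-5t)} = 1/(s+5). d/ds[1/(s+5)] = -1/(s+5)². d²/ds²[1/(s+5)] = 2/(s+5)³. So L{t²·e^(-5t)} = (-1)² · 2/(s+5)³ = 2/(s+5)³. Then L{10·t²·e^(-5t)} = 10·2/(s+5)³ = 20/(s+5)³

Final answer: 20/(s+5)³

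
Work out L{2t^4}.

L{t^n} = n!/s^(n+1). So L{2t^4} = 2·4!/s^5 = 48/s^5

Final answer: 48/s^5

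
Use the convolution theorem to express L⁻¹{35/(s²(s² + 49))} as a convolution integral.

35/(s²(s² + 49)) = (1/s²)·(35/(s² + 49)) = L{t}·L{5·sin(7t)}. So f(t) = t*(5·sin(7t)) = ∫₀ᵗ 5τ·sin(7(t-τ)) dτ

Final answer: ∫₀ᵗ 5τ·sin(7(t-τ)) dτ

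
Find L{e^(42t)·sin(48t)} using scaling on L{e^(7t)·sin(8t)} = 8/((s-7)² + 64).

Scaling with a=6: L{e^(42t)·sin(48t)} = (1/6) · 8/((s/6-7)² + 64). Simplifying: 48/((s-42)² + 2304)

Final answer: 48/((s-42)² + 2304)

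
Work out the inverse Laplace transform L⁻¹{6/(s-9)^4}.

L⁻¹{n!/(s-a)^(n+1)} = t^n·e^(at), so L⁻¹{6/(s-9)^4} = t^3·e^(9t)

Final answer: t^3·e^(9t)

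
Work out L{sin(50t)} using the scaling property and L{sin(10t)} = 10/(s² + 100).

Using L{f(at)} = (1/a)F(s/a) with a=5: L{sin(50t)} = (1/5) · 10/((s/5)² + 100) = (1/5) · 10·25/(s² + 2500) = 50/(s² + 2500)

Final answer: 50/(s² + 2500)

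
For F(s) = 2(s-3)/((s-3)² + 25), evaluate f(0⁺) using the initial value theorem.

f(0⁺) = lim_{s→∞} sF(s) = lim_{s→∞} 2s(s-3)/((s-3)² + 25) = 2

Final answer: 2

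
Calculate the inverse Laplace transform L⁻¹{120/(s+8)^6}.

L⁻¹{n!/(s-a)^(n+1)} = t^n·e^(at), so L⁻¹{120/(s+8)^6} = t^5·e^(-8t)

Final answer: t^5·e^(-8t)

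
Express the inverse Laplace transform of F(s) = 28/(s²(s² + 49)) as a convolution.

28/(s²(s² + 49)) = (1/s²)·(28/(s² + 49)) = L{t}·L{4·sin(7t)}. So f(t) = t*(4·sin(7t)) = ∫₀ᵗ 4τ·sin(7(t-τ)) dτ

Final answer: ∫₀ᵗ 4τ·sin(7(t-τ)) dτ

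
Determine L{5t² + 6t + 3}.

L{5t² + 6t + 3} = 5·2/s³ + 6/s² + 3/s = 10/s³ + 6/s² + 3/s

Final answer: 10/s³ + 6/s² + 3/s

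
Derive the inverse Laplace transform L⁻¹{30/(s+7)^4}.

L⁻¹{n!/(s-a)^(n+1)} = t^n·e^(at) with n=3, a=-7. So L⁻¹{6/(s+7)^4} = t^3·e^(-7t), and L⁻¹{30/(s+7)^4} = (30/6)·t^3·e^(-7t) = 5·t^3·e^(-7t)

Final answer: 5·t^3·e^(-7t)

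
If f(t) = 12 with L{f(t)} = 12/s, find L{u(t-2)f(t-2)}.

Time shift theorem: L{u(t-a)f(t-a)} = e^(-as)F(s). Here a=2, F(s) = 12/s, so L{u(t-2)f(t-2)} = e^(-2s)·12/s

Final answer: e^(-2s)·12/s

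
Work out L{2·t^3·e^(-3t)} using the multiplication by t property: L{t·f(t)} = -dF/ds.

Using L{t^n·e^(at)} = n!/(s-a)^(n+1), L{t^3·e^(-3t)} = 6/(s+3)^4, so L{2·t^3·e^(-3t)} = 2·6/(s+3)^4 = 12/(s+3)^4

Final answer: 12/(s+3)^4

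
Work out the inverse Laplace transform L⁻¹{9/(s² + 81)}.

L⁻¹{9/(s² + 81)} = sin(9t)

Final answer: sin(9t)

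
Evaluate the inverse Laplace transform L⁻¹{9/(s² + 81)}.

L⁻¹{9/(s² + 81)} = sin(9t)

Final answer: sin(9t)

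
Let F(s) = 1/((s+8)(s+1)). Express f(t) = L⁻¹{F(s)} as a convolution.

1/((s+8)(s+1)) = (1/(s+8))·(1/(s+1)) = L{e^(-8t)}·L{e^(-t)}. So f(t) = e^(-8t)*e^(-t) = ∫₀ᵗ e^(-8τ)·e^(-(t-τ)) dτ

Final answer: ∫₀ᵗ e^(-8τ)·e^(-(t-τ)) dτ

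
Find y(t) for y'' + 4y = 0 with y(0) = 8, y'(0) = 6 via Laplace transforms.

L{y''} + 4L{y} = 0. s²Y - 8s - 6 + 4Y = 0. Y(s² + 4) = 8s + 6. Y = (8s + 6)/(s² + 4). Inverting: y(t) = 8cos(2t) + 3sin(2t)

Final answer: y(t) = 8cos(2t) + 3sin(2t)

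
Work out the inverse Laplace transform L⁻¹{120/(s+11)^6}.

L⁻¹{n!/(s-a)^(n+1)} = t^n·e^(at), so L⁻¹{120/(s+11)^6} = t^5·e^(-11t)

Final answer: t^5·e^(-11t)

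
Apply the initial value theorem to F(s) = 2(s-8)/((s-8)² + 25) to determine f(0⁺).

f(0⁺) = lim_{s→∞} sF(s) = lim_{s→∞} 2s(s-8)/((s-8)² + 25) = 2

Final answer: 2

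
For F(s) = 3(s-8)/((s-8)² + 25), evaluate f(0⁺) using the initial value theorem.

f(0⁺) = lim_{s→∞} sF(s) = lim_{s→∞} 3s(s-8)/((s-8)² + 25) = 3

Final answer: 3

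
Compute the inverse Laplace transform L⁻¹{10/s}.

L⁻¹{c/s} = c, so L⁻¹{10/s} = 10

Final answer: 10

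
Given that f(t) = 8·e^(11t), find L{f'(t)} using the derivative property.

f(0) = 8, F(s) = 8/(s-11). L{f'(t)} = s·F(s) - f(0) = 8s/(s-11) - 8 = (8s - 8(s-11))/(s-11) = 88/(s-11)

Final answer: 88/(s-11)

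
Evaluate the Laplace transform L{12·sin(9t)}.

L{sin(ωt)} = ω/(s² + ω²), so L{sin(9t)} = 9/(s² + 81). Then L{12·sin(9t)} = 12·9/(s² + 81) = 108/(s² + 81)

Final answer: 108/(s² + 81)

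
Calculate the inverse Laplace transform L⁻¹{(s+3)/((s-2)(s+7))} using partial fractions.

Using partial fractions, f(t) = (5e^(2t) + 4e^(-7t))/9

Final answer: (5e^(2t) + 4e^(-7t))/9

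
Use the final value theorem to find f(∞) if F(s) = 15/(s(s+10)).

f(∞) = lim_{s→0} s·15/(s(s+10)) = lim_{s→0} 15/(s+10) = 15/10 = 3/2

Final answer: 3/2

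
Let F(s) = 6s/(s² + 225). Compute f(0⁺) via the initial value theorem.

f(0⁺) = lim_{s→∞} s·6s/(s² + 225) = lim_{s→∞} 6s²/(s² + 225) = 6

Final answer: 6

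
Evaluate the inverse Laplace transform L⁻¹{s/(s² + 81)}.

L⁻¹{s/(s² + 81)} = cos(9t)

Final answer: cos(9t)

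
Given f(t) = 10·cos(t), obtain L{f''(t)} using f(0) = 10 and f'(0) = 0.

F(s) = 10s/(s² + 1). L{f''(t)} = s²F(s) - sf(0) - f'(0) = 10s³/(s² + 1) - 10s = (10s³ - 10s(s² + 1))/(s² + 1) = -10s/(s² + 1)

Final answer: -10s/(s² + 1)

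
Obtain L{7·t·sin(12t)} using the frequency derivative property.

L{sin(12t)} = 12/(s² + 144). By L{t·f(t)} = -F'(s): -d/ds[12/(s² + 144)] = -(12)·(-2s)/(s² + 144)² = 24s/(s² + 144)². Then L{7·t·sin(12t)} = 7·24s/(s² + 144)² = 168s/(s² + 144)²

Final answer: 168s/(s² + 144)²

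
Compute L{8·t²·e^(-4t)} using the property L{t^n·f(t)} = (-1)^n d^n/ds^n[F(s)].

L{e^(-4t)} = 1/(s+4). d/ds[1/(s+4)] = -1/(s+4)². d²/ds²[1/(s+4)] = 2/(s+4)³. So L{t²·e^(-4t)} = (-1)² · 2/(s+4)³ = 2/(s+4)³. Then L{8·t²·e^(-4t)} = 8·2/(s+4)³ = 16/(s+4)³

Final answer: 16/(s+4)³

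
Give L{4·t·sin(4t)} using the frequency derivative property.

L{sin(4t)} = 4/(s² + 16). By L{t·f(t)} = -F'(s): -d/ds[4/(s² + 16)] = -(4)·(-2s)/(s² + 16)² = 8s/(s² + 16)². Then L{4·t·sin(4t)} = 4·8s/(s² + 16)² = 32s/(s² + 16)²

Final answer: 32s/(s² + 16)²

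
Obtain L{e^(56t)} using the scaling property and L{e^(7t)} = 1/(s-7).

Using L{f(at)} = (1/a)F(s/a) with a=8 and f(t) = e^(7t): L{e^(56t)} = (1/8) · 1/((s/8)-7) = (1/8) · 8/(s-56) = 1/(s-56)

Final answer: 1/(s-56)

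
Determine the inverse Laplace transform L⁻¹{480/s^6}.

L⁻¹{n!/s^(n+1)} = t^n with n=5. So L⁻¹{120/s^6} = t^5, and L⁻¹{480/s^6} = (480/120)·t^5 = 4·t^5

Final answer: 4·t^5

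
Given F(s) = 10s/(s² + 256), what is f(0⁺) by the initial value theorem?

f(0⁺) = lim_{s→∞} s·10s/(s² + 256) = lim_{s→∞} 10s²/(s² + 256) = 10

Final answer: 10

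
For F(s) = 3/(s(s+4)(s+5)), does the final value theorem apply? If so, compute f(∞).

Poles of sF(s) = 3/((s+4)(s+5)) are at s = -4 and s = -5, both in the left half-plane. Theorem applies. f(∞) = lim_{s→0} sF(s) = 3/(4·5) = 3/20

Final answer: 3/20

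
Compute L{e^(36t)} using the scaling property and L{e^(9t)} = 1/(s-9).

Using L{f(at)} = (1/a)F(s/a) with a=4 and f(t) = e^(9t): L{e^(36t)} = (1/4) · 1/((s/4)-9) = (1/4) · 4/(s-36) = 1/(s-36)

Final answer: 1/(s-36)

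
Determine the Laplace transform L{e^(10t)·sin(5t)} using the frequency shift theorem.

Frequency shift: L{e^(at)f(t)} = F(s-a). L{e^(10t)·sin(5t)} = 5/((s-10)² + 25)

Final answer: 5/((s-10)² + 25)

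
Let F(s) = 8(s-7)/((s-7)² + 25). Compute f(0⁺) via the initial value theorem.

f(0⁺) = lim_{s→∞} sF(s) = lim_{s→∞} 8s(s-7)/((s-7)² + 25) = 8

Final answer: 8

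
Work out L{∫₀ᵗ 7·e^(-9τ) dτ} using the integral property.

L{∫₀ᵗ f(τ)dτ} = F(s)/s with F(s) = 7/(s+9), so L{∫₀ᵗ 7·e^(-9τ) dτ} = 7/(s(s+9))

Final answer: 7/(s(s+9))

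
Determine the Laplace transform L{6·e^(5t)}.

L{e^(at)} = 1/(s-a), so L{e^(5t)} = 1/(s-5). Then L{6·e^(5t)} = 6/(s-5)

Final answer: 6/(s-5)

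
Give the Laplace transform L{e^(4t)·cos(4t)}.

L{e^(at)·cos(ωt)} = (s-a)/((s-a)² + ω²), so L{e^(4t)·cos(4t)} = (s-4)/((s-4)² + 16)

Final answer: (s-4)/((s-4)² + 16)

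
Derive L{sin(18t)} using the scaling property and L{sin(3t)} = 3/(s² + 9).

Using L{f(at)} = (1/a)F(s/a) with a=6: L{sin(18t)} = (1/6) · 3/((s/6)² + 9) = (1/6) · 3·36/(s² + 324) = 18/(s² + 324)

Final answer: 18/(s² + 324)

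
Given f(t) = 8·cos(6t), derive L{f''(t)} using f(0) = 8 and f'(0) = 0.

F(s) = 8s/(s² + 36). L{f''(t)} = s²F(s) - sf(0) - f'(0) = 8s³/(s² + 36) - 8s = (8s³ - 8s(s² + 36))/(s² + 36) = -288s/(s² + 36)

Final answer: -288s/(s² + 36)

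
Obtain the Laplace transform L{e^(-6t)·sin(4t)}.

L{e^(at)·sin(ωt)} = ω/((s-a)² + ω²), so L{e^(-6t)·sin(4t)} = 4/((s+6)² + 16)

Final answer: 4/((s+6)² + 16)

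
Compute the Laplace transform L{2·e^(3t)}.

L{e^(at)} = 1/(s-a), so L{e^(3t)} = 1/(s-3). Then L{2·e^(3t)} = 2/(s-3)

Final answer: 2/(s-3)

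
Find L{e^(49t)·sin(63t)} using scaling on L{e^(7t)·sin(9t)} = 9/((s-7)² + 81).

Scaling with a=7: L{e^(49t)·sin(63t)} = (1/7) · 9/((s/7-7)² + 81). Simplifying: 63/((s-49)² + 3969)

Final answer: 63/((s-49)² + 3969)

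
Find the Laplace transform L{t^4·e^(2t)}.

L{t^n·e^(at)} = n!/(s-a)^(n+1), so L{t^4·e^(2t)} = 24/(s-2)^5

Final answer: 24/(s-2)^5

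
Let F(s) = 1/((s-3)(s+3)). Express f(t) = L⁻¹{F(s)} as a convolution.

1/((s-3)(s+3)) = (1/(s-3))·(1/(s+3)) = L{e^(3t)}·L{e^(-3t)}. So f(t) = e^(3t)*e^(-3t) = ∫₀ᵗ e^(3τ)·e^(-3(t-τ)) dτ

Final answer: ∫₀ᵗ e^(3τ)·e^(-3(t-τ)) dτ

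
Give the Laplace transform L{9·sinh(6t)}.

L{sinh(ωt)} = ω/(s² - ω²), so L{sinh(6t)} = 6/(s² - 36). Then L{9·sinh(6t)} = 9·6/(s² - 36) = 54/(s² - 36)

Final answer: 54/(s² - 36)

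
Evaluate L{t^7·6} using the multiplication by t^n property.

L{6} = 6/s. d^1/ds^1[1/s] = -1/s². d^2/ds^2[1/s] = 2/s^3. d^3/ds^3[1/s] = -6/s^4. d^4/ds^4[1/s] = 24/s^5. d^5/ds^5[1/s] = -120/s^6. d^6/ds^6[1/s] = 720/s^7. d^7/ds^7[1/s] = -5040/s^8. So L{t^7} = (-1)^{7}·-5040/s^8 = 5040/s^8. Then L{t^7·6} = 6·5040/s^8 = 30240/s^8

Final answer: 30240/s^8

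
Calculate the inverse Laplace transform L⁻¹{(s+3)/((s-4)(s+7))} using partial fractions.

Using partial fractions, f(t) = (7e^(4t) + 4e^(-7t))/11

Final answer: (7e^(4t) + 4e^(-7t))/11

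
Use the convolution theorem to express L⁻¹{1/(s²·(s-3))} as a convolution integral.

1/(s²·(s-3)) = (1/s^2)·(1/(s-3)) = L{t}·L{e^(3t)}. So f(t) = t*e^(3t) = ∫₀ᵗ τ·e^(3(t-τ)) dτ

Final answer: ∫₀ᵗ τ·e^(3(t-τ)) dτ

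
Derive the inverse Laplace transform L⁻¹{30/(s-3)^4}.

L⁻¹{n!/(s-a)^(n+1)} = t^n·e^(at) with n=3, a=3. So L⁻¹{6/(s-3)^4} = t^3·e^(3t), and L⁻¹{30/(s-3)^4} = (30/6)·t^3·e^(3t) = 5·t^3·e^(3t)

Final answer: 5·t^3·e^(3t)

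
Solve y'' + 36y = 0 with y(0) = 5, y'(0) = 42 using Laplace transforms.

L{y''} + 36L{y} = 0. s²Y - 5s - 42 + 36Y = 0. Y(s² + 36) = 5s + 42. Y = (5s + 42)/(s² + 36). Inverting: y(t) = 5cos(6t) + 7sin(6t)

Final answer: y(t) = 5cos(6t) + 7sin(6t)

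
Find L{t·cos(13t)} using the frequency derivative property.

L{cos(13t)} = s/(s² + 169). Derivative: d/ds[s/(s² + 169)] = [(s² + 169) - s·2s]/(s² + 169)² = (169 - s²)/(s² + 169)². So L{t·cos(13t)} = -F'(s) = (s² - 169)/(s² + 169)²

Final answer: (s² - 169)/(s² + 169)²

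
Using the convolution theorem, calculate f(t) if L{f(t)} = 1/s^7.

1/s^7 = (1/s)·(1/s^6) = L{1}·L{t^5/120}. By convolution, f(t) = 1*t^5/120 = ∫₀ᵗ 1·τ^5/120 dτ = t^6/720

Final answer: t^6/720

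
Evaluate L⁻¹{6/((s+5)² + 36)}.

Form: b/((s-a)² + b²) → e^(at)sin(bt). With a=-5, b=6

Final answer: e^(-5t)·sin(6t)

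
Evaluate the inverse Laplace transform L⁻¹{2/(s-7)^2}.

L⁻¹{n!/(s-a)^(n+1)} = t^n·e^(at) with n=1, a=7. So L⁻¹{1/(s-7)^2} = t·e^(7t), and L⁻¹{2/(s-7)^2} = (2/1)·t·e^(7t) = 2·t·e^(7t)

Final answer: 2·t·e^(7t)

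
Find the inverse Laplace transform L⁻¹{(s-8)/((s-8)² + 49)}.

Using frequency shift, L⁻¹{(s-8)/((s-8)² + 49)} = e^(8t)·cos(7t)

Final answer: e^(8t)·cos(7t)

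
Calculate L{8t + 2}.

L{8t + 2} = 8·L{t} + 2·L{1} = 8/s² + 2/s

Final answer: 8/s² + 2/s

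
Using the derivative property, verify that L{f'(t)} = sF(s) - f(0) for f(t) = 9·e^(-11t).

f'(t) = -99e^(-11t). Direct: L{f'(t)} = -99/(s+11). Property: s·9/(s+11) - 9 = (9s - 9(s+11))/(s+11) = -99/(s+11). ✓

Final answer: -99/(s+11)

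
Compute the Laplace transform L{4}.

L{4} = 4 · L{1} = 4/s

Final answer: 4/s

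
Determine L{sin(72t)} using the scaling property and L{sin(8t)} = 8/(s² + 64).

Using L{f(at)} = (1/a)F(s/a) with a=9: L{sin(72t)} = (1/9) · 8/((s/9)² + 64) = (1/9) · 8·81/(s² + 5184) = 72/(s² + 5184)

Final answer: 72/(s² + 5184)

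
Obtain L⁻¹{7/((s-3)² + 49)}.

Form: b/((s-a)² + b²) → e^(at)sin(bt). With a=3, b=7

Final answer: e^(3t)·sin(7t)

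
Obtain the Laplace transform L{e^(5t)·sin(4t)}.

L{e^(at)·sin(ωt)} = ω/((s-a)² + ω²), so L{e^(5t)·sin(4t)} = 4/((s-5)² + 16)

Final answer: 4/((s-5)² + 16)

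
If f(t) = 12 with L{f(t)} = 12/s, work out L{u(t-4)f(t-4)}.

Time shift theorem: L{u(t-a)f(t-a)} = e^(-as)F(s). Here a=4, F(s) = 12/s, so L{u(t-4)f(t-4)} = e^(-4s)·12/s

Final answer: e^(-4s)·12/s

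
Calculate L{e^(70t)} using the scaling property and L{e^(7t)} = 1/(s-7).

Using L{f(at)} = (1/a)F(s/a) with a=10 and f(t) = e^(7t): L{e^(70t)} = (1/10) · 1/((s/10)-7) = (1/10) · 10/(s-70) = 1/(s-70)

Final answer: 1/(s-70)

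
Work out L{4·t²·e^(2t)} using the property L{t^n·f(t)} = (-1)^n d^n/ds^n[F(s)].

L{e^(2t)} = 1/(s-2). d/ds[1/(s-2)] = -1/(s-2)². d²/ds²[1/(s-2)] = 2/(s-2)³. So L{t²·e^(2t)} = (-1)² · 2/(s-2)³ = 2/(s-2)³. Then L{4·t²·e^(2t)} = 4·2/(s-2)³ = 8/(s-2)³

Final answer: 8/(s-2)³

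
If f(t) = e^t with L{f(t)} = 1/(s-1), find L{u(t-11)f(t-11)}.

Time shift theorem: L{u(t-a)f(t-a)} = e^(-as)F(s). Here a=11, F(s) = 1/(s-1), so L{u(t-11)f(t-11)} = e^(-11s)·1/(s-1)

Final answer: e^(-11s)·1/(s-1)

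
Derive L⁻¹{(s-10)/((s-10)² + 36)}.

Using frequency shift: L⁻¹{(s-a)/((s-a)² + b²)} = e^(at)cos(bt). Here a=10, b=6

Final answer: e^(10t)·cos(6t)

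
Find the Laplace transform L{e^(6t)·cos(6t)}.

L{e^(at)·cos(ωt)} = (s-a)/((s-a)² + ω²), so L{e^(6t)·cos(6t)} = (s-6)/((s-6)² + 36)

Final answer: (s-6)/((s-6)² + 36)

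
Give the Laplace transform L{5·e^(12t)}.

L{e^(at)} = 1/(s-a), so L{e^(12t)} = 1/(s-12). Then L{5·e^(12t)} = 5/(s-12)

Final answer: 5/(s-12)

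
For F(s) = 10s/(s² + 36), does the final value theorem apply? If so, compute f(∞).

The final value theorem requires all poles of sF(s) in the left half-plane. sF(s) = 10s²/(s² + 36) has poles at s = ±6i (imaginary axis). Theorem does NOT apply (oscillatory system).

Final answer: Not applicable (oscillatory)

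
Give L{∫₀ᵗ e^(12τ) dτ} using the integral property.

L{∫₀ᵗ f(τ)dτ} = F(s)/s with F(s) = 1/(s-12), so L{∫₀ᵗ e^(12τ) dτ} = 1/(s(s-12))

Final answer: 1/(s(s-12))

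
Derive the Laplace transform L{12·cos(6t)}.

L{cos(ωt)} = s/(s² + ω²), so L{cos(6t)} = s/(s² + 36). Then L{12·cos(6t)} = 12·s/(s² + 36) = 12s/(s² + 36)

Final answer: 12s/(s² + 36)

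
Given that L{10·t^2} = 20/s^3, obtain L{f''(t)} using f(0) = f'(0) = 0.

L{f''(t)} = s²F(s) - sf(0) - f'(0) = s²·20/s^3 - 0 - 0 = 20/s

Final answer: 20/s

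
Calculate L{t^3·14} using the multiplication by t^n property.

L{14} = 14/s. d^1/ds^1[1/s] = -1/s². d^2/ds^2[1/s] = 2/s^3. d^3/ds^3[1/s] = -6/s^4. So L{t^3} = (-1)^{3}·-6/s^4 = 6/s^4. Then L{t^3·14} = 14·6/s^4 = 84/s^4

Final answer: 84/s^4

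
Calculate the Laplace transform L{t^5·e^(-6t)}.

L{t^n·e^(at)} = n!/(s-a)^(n+1), so L{t^5·e^(-6t)} = 120/(s+6)^6

Final answer: 120/(s+6)^6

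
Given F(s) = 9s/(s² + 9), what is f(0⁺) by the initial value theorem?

f(0⁺) = lim_{s→∞} s·9s/(s² + 9) = lim_{s→∞} 9s²/(s² + 9) = 9

Final answer: 9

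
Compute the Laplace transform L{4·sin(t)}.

L{sin(ωt)} = ω/(s² + ω²), so L{sin(t)} = 1/(s² + 1). Then L{4·sin(t)} = 4·1/(s² + 1) = 4/(s² + 1)

Final answer: 4/(s² + 1)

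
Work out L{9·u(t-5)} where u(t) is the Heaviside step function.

L{u(t-a)} = e^(-as)/s. Here a=5, so L{u(t-5)} = e^(-5s)/s, and L{9·u(t-5)} = 9·e^(-5s)/s

Final answer: 9·e^(-5s)/s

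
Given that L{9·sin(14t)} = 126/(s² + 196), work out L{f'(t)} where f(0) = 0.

L{f'(t)} = s·F(s) - f(0) = s·126/(s² + 196) - 0 = 126s/(s² + 196)

Final answer: 126s/(s² + 196)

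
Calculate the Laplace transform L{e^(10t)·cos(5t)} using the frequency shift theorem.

Frequency shift: L{e^(at)f(t)} = F(s-a). L{e^(10t)·cos(5t)} = (s-10)/((s-10)² + 25)

Final answer: (s-10)/((s-10)² + 25)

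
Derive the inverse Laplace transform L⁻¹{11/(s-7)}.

L⁻¹{1/(s-a)} = e^(at), so L⁻¹{1/(s-7)} = e^(7t), and L⁻¹{11/(s-7)} = 11·e^(7t)

Final answer: 11·e^(7t)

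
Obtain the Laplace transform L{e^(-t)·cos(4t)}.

L{e^(at)·cos(ωt)} = (s-a)/((s-a)² + ω²), so L{e^(-t)·cos(4t)} = (s+1)/((s+1)² + 16)

Final answer: (s+1)/((s+1)² + 16)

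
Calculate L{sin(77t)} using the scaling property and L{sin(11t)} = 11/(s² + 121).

Using L{f(at)} = (1/a)F(s/a) with a=7: L{sin(77t)} = (1/7) · 11/((s/7)² + 121) = (1/7) · 11·49/(s² + 5929) = 77/(s² + 5929)

Final answer: 77/(s² + 5929)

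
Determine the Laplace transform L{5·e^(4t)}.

L{e^(at)} = 1/(s-a), so L{e^(4t)} = 1/(s-4). Then L{5·e^(4t)} = 5/(s-4)

Final answer: 5/(s-4)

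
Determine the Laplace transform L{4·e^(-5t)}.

L{e^(at)} = 1/(s-a), so L{e^(-5t)} = 1/(s+5). Then L{4·e^(-5t)} = 4/(s+5)

Final answer: 4/(s+5)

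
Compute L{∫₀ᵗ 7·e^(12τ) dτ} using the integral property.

L{∫₀ᵗ f(τ)dτ} = F(s)/s with F(s) = 7/(s-12), so L{∫₀ᵗ 7·e^(12τ) dτ} = 7/(s(s-12))

Final answer: 7/(s(s-12))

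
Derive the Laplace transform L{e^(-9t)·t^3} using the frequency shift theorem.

L{e^(at)·t^n} = n!/(s-a)^(n+1), so L{e^(-9t)·t^3} = 6/(s+9)^4

Final answer: 6/(s+9)^4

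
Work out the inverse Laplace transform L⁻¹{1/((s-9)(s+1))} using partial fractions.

Decompose: A/(s-9) + B/(s+1). A = 1/10, B = -1/10. f(t) = (e^(9t) - e^(-t))/10

Final answer: (e^(9t) - e^(-t))/10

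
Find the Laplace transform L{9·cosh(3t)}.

L{cosh(ωt)} = s/(s² - ω²), so L{cosh(3t)} = s/(s² - 9). Then L{9·cosh(3t)} = 9·s/(s² - 9) = 9s/(s² - 9)

Final answer: 9s/(s² - 9)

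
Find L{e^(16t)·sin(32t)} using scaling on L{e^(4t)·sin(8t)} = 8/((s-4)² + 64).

Scaling with a=4: L{e^(16t)·sin(32t)} = (1/4) · 8/((s/4-4)² + 64). Simplifying: 32/((s-16)² + 1024)

Final answer: 32/((s-16)² + 1024)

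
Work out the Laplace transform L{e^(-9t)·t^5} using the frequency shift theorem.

L{e^(at)·t^n} = n!/(s-a)^(n+1), so L{e^(-9t)·t^5} = 120/(s+9)^6

Final answer: 120/(s+9)^6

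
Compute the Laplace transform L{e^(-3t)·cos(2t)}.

L{e^(at)·cos(ωt)} = (s-a)/((s-a)² + ω²), so L{e^(-3t)·cos(2t)} = (s+3)/((s+3)² + 4)

Final answer: (s+3)/((s+3)² + 4)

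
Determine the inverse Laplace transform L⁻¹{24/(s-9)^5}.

L⁻¹{n!/(s-a)^(n+1)} = t^n·e^(at), so L⁻¹{24/(s-9)^5} = t^4·e^(9t)

Final answer: t^4·e^(9t)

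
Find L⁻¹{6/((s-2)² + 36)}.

Form: b/((s-a)² + b²) → e^(at)sin(bt). With a=2, b=6

Final answer: e^(2t)·sin(6t)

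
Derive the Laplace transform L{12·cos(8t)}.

L{cos(ωt)} = s/(s² + ω²), so L{cos(8t)} = s/(s² + 64). Then L{12·cos(8t)} = 12·s/(s² + 64) = 12s/(s² + 64)

Final answer: 12s/(s² + 64)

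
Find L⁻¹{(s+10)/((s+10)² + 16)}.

Using frequency shift: L⁻¹{(s-a)/((s-a)² + b²)} = e^(at)cos(bt). Here a=-10, b=4

Final answer: e^(-10t)·cos(4t)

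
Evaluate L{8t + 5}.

L{8t + 5} = 8·L{t} + 5·L{1} = 8/s² + 5/s

Final answer: 8/s² + 5/s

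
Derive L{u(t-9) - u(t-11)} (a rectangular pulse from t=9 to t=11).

L{u(t-a)} = e^(-as)/s. L{u(t-9) - u(t-11)} = (e^(-9s) - e^(-11s))/s

Final answer: (e^(-9s) - e^(-11s))/s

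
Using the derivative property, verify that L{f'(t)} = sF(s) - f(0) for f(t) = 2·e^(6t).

f'(t) = 12e^(6t). Direct: L{f'(t)} = 12/(s-6). Property: s·2/(s-6) - 2 = (2s - 2(s-6))/(s-6) = 12/(s-6). ✓

Final answer: 12/(s-6)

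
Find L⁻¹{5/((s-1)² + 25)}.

Form: b/((s-a)² + b²) → e^(at)sin(bt). With a=1, b=5

Final answer: e^t·sin(5t)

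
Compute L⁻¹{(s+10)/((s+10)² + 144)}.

Using frequency shift: L⁻¹{(s-a)/((s-a)² + b²)} = e^(at)cos(bt). Here a=-10, b=12

Final answer: e^(-10t)·cos(12t)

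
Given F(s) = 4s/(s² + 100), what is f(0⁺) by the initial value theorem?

f(0⁺) = lim_{s→∞} s·4s/(s² + 100) = lim_{s→∞} 4s²/(s² + 100) = 4

Final answer: 4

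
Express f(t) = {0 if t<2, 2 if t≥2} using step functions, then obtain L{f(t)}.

f(t) = 2·u(t-2). L{u(t-2)} = e^(-2s)/s, so L{f(t)} = 2·e^(-2s)/s

Final answer: 2·e^(-2s)/s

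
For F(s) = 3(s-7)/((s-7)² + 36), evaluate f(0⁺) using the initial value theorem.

f(0⁺) = lim_{s→∞} sF(s) = lim_{s→∞} 3s(s-7)/((s-7)² + 36) = 3

Final answer: 3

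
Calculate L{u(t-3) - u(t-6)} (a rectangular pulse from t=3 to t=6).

L{u(t-a)} = e^(-as)/s. L{u(t-3) - u(t-6)} = (e^(-3s) - e^(-6s))/s

Final answer: (e^(-3s) - e^(-6s))/s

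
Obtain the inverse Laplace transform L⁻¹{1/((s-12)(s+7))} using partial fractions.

Decompose: A/(s-12) + B/(s+7). A = 1/19, B = -1/19. f(t) = (e^(12t) - e^(-7t))/19

Final answer: (e^(12t) - e^(-7t))/19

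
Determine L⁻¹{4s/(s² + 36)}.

This is the form c·s/(s² + a²) with a = 6, c = 4. L⁻¹ = 4·cos(6t)

Final answer: 4·cos(6t)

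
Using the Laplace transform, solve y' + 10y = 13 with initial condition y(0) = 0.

sY + 10Y = 13/s. Y = 13/(s(s+10)). Partial fractions: Y = 13/10/s - 13/10/(s+10)

Final answer: y(t) = 13/10(1 - e^(-10t))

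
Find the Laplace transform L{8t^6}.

L{8t^6} = 8 · L{t^6} = 8 · 720/s^7 = 5760/s^7

Final answer: 5760/s^7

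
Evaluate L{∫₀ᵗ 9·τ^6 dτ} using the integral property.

L{∫₀ᵗ f(τ)dτ} = F(s)/s with f(t) = 9t^6. F(s) = 6480/s^7, so L{∫₀ᵗ 9·τ^6 dτ} = (6480/s^7)/s = 6480/s^8. (Check: ∫₀ᵗ 9·τ^6 dτ = 9t^7/7.)

Final answer: 6480/s^8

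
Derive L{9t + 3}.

L{9t + 3} = 9·L{t} + 3·L{1} = 9/s² + 3/s

Final answer: 9/s² + 3/s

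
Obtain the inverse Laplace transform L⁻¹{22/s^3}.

L⁻¹{n!/s^(n+1)} = t^n with n=2. So L⁻¹{2/s^3} = t^2, and L⁻¹{22/s^3} = (22/2)·t^2 = 11·t^2

Final answer: 11·t^2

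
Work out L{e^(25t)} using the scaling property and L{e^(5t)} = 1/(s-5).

Using L{f(at)} = (1/a)F(s/a) with a=5 and f(t) = e^(5t): L{e^(25t)} = (1/5) · 1/((s/5)-5) = (1/5) · 5/(s-25) = 1/(s-25)

Final answer: 1/(s-25)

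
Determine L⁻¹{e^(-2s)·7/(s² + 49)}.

L⁻¹{7/(s² + 49)} = sin(7t). By the time shift theorem, L⁻¹{e^(-as)F(s)} = u(t-a)f(t-a) with a=2, so L⁻¹{e^(-2s)·7/(s² + 49)} = u(t-2)·sin(7(t-2))

Final answer: u(t-2)·sin(7(t-2))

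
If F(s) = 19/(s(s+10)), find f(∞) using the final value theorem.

f(∞) = lim_{s→0} s·19/(s(s+10)) = lim_{s→0} 19/(s+10) = 19/10 = 19/10

Final answer: 19/10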